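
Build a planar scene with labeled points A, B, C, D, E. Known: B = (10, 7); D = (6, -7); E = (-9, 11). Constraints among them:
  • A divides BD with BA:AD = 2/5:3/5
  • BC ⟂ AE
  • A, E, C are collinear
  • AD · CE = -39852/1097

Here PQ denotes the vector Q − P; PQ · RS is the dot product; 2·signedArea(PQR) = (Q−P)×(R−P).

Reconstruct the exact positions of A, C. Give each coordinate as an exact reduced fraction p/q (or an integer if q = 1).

A = (42/5, 7/5)
C = (7962/1097, 2227/1097)

1. A_x = 42/5  [A divides BD with BA:AD = 2/5:3/5]
2. A_y = 7/5  [A divides BD with BA:AD = 2/5:3/5]
   → A = (42/5, 7/5)
3. C_x = 7962/1097  [A, E, C are collinear ∩ BC ⟂ AE]
4. C_y = 2227/1097  [A, E, C are collinear ∩ BC ⟂ AE]
   → C = (7962/1097, 2227/1097)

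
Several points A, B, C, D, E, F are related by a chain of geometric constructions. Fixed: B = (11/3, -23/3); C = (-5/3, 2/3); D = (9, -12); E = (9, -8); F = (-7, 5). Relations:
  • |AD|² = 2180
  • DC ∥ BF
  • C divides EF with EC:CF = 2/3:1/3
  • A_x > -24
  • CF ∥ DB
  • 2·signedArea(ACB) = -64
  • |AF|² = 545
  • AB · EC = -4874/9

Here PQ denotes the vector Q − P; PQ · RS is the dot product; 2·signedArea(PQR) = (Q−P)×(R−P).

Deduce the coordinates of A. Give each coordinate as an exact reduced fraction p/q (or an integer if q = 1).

A = (-23, 22)

1. A_x = -23  [2·signedArea(ACB) = -64 ∩ AB · EC = -4874/9]
2. A_y = 22  [2·signedArea(ACB) = -64 ∩ AB · EC = -4874/9]
   → A = (-23, 22)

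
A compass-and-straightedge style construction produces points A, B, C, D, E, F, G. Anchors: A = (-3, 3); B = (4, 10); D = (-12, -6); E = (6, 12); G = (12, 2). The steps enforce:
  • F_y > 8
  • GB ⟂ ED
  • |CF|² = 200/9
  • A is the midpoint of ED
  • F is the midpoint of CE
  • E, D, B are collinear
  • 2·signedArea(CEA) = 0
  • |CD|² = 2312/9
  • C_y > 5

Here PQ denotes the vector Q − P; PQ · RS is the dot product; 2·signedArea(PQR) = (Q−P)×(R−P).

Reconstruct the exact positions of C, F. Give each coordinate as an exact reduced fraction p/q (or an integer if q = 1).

C = (-2/3, 16/3)
F = (8/3, 26/3)

1. C_x = -2/3  [line 9·x + -9·y + 54 = 0 ∩ |CD|² = 2312/9]
2. C_y = 16/3  [line 9·x + -9·y + 54 = 0 ∩ |CD|² = 2312/9]
   → C = (-2/3, 16/3)
3. F_x = 8/3  [F is the midpoint of CE]
4. F_y = 26/3  [F is the midpoint of CE]
   → F = (8/3, 26/3)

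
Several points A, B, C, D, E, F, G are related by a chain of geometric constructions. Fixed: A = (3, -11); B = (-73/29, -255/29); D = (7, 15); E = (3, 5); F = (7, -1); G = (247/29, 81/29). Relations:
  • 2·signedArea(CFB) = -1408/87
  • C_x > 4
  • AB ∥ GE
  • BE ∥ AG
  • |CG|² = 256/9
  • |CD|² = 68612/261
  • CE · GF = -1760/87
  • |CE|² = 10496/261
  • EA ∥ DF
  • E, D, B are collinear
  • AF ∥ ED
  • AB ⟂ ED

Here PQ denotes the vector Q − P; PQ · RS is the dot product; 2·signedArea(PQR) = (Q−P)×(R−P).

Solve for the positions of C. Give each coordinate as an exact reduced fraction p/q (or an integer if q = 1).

1. C_x = 421/87  [CE · GF = -1760/87 ∩ 2·signedArea(CFB) = -1408/87]
2. C_y = -31/29  [CE · GF = -1760/87 ∩ 2·signedArea(CFB) = -1408/87]
   → C = (421/87, -31/29)

C = (421/87, -31/29)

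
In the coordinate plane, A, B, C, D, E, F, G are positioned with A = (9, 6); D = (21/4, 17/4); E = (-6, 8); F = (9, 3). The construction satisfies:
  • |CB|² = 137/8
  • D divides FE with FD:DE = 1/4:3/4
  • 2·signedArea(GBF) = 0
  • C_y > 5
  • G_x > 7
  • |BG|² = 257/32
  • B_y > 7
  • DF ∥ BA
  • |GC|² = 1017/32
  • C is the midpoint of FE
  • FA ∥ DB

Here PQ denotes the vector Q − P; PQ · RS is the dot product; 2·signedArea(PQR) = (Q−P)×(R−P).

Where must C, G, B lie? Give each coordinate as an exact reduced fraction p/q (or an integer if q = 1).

1. C_x = 3/2  [C is the midpoint of FE]
2. C_y = 11/2  [C is the midpoint of FE]
   → C = (3/2, 11/2)
3. B_x = 21/4  [DF ∥ BA ∩ FA ∥ DB]
4. B_y = 29/4  [DF ∥ BA ∩ FA ∥ DB]
   → B = (21/4, 29/4)
5. G_x = 57/8  [line 17/4·x + 15/4·y + -99/2 = 0 ∩ |GC|² = 1017/32]
6. G_y = 41/8  [line 17/4·x + 15/4·y + -99/2 = 0 ∩ |GC|² = 1017/32]
   → G = (57/8, 41/8)

B = (21/4, 29/4)
C = (3/2, 11/2)
G = (57/8, 41/8)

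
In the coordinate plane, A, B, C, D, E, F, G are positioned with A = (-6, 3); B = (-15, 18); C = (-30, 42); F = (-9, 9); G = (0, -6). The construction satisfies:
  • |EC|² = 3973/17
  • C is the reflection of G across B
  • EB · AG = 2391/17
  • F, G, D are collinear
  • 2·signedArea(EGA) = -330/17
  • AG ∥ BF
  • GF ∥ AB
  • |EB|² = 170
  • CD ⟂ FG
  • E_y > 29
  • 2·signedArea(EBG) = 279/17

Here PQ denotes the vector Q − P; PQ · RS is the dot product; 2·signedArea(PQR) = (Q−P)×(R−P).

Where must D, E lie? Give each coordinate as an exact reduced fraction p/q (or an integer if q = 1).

1. D_x = -495/17  [F, G, D are collinear ∩ CD ⟂ FG]
2. D_y = 723/17  [F, G, D are collinear ∩ CD ⟂ FG]
   → D = (-495/17, 723/17)
3. E_x = -364/17  [2·signedArea(EBG) = 279/17 ∩ 2·signedArea(EGA) = -330/17]
4. E_y = 499/17  [2·signedArea(EBG) = 279/17 ∩ 2·signedArea(EGA) = -330/17]
   → E = (-364/17, 499/17)

D = (-495/17, 723/17)
E = (-364/17, 499/17)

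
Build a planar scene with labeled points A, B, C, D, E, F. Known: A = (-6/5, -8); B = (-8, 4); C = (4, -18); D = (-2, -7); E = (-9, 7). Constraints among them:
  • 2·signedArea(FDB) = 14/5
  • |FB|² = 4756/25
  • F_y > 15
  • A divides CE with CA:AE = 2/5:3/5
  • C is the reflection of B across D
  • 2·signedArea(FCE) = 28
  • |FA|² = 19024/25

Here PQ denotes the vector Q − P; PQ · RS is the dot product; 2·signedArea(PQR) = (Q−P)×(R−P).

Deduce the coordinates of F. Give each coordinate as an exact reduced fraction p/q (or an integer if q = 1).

F = (-74/5, 16)

1. F_x = -74/5  [2·signedArea(FDB) = 14/5 ∩ 2·signedArea(FCE) = 28]
2. F_y = 16  [2·signedArea(FDB) = 14/5 ∩ 2·signedArea(FCE) = 28]
   → F = (-74/5, 16)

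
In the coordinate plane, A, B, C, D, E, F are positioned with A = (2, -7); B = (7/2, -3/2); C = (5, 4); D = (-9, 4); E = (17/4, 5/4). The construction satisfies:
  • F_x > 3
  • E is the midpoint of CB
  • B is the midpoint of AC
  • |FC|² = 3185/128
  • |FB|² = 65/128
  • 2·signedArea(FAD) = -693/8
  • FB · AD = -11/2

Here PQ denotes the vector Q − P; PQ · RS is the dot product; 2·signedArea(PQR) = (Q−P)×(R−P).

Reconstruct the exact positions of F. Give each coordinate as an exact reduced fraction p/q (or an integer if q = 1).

F = (59/16, -13/16)

1. F_x = 59/16  [2·signedArea(FAD) = -693/8 ∩ FB · AD = -11/2]
2. F_y = -13/16  [2·signedArea(FAD) = -693/8 ∩ FB · AD = -11/2]
   → F = (59/16, -13/16)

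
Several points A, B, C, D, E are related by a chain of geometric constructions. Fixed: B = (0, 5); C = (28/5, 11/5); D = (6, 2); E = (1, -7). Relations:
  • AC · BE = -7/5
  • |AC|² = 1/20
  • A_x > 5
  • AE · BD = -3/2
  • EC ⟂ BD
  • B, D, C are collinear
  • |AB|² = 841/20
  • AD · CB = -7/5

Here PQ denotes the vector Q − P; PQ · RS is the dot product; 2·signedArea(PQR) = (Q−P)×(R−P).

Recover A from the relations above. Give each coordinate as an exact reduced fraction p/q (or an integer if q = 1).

1. A_x = 29/5  [AD · CB = -7/5 ∩ AC · BE = -7/5]
2. A_y = 21/10  [AD · CB = -7/5 ∩ AC · BE = -7/5]
   → A = (29/5, 21/10)

A = (29/5, 21/10)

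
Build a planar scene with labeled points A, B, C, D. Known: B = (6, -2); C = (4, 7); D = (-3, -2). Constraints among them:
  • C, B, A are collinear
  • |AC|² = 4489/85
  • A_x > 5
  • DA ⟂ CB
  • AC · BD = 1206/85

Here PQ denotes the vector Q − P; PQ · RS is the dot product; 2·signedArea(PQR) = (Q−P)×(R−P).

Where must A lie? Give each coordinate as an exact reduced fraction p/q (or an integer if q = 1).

A = (474/85, -8/85)

1. A_x = 474/85  [C, B, A are collinear ∩ DA ⟂ CB]
2. A_y = -8/85  [C, B, A are collinear ∩ DA ⟂ CB]
   → A = (474/85, -8/85)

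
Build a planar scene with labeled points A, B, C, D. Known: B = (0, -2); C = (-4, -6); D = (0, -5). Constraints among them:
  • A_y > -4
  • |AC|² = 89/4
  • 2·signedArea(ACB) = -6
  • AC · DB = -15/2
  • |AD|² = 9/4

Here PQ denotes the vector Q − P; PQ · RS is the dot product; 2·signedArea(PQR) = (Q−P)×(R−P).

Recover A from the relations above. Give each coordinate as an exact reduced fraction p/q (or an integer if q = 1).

1. A_x = 0  [AC · DB = -15/2 ∩ 2·signedArea(ACB) = -6]
2. A_y = -7/2  [AC · DB = -15/2 ∩ 2·signedArea(ACB) = -6]
   → A = (0, -7/2)

A = (0, -7/2)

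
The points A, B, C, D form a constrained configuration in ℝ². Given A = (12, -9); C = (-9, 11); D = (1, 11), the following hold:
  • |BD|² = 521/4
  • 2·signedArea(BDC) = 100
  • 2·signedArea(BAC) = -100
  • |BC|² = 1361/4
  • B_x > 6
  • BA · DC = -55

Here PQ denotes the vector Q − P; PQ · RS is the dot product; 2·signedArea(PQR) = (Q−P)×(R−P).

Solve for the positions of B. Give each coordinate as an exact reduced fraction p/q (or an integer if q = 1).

B = (13/2, 1)

1. B_x = 13/2  [2·signedArea(BAC) = -100 ∩ 2·signedArea(BDC) = 100]
2. B_y = 1  [2·signedArea(BAC) = -100 ∩ 2·signedArea(BDC) = 100]
   → B = (13/2, 1)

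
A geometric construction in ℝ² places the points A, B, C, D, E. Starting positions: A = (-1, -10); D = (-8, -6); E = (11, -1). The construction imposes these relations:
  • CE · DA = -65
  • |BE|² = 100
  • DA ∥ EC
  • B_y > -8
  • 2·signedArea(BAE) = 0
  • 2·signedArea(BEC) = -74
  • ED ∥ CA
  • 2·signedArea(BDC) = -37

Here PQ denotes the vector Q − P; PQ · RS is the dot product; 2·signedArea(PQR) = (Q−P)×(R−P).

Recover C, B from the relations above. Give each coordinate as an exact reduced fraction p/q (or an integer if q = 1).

1. C_x = 18  [ED ∥ CA ∩ DA ∥ EC]
2. C_y = -5  [ED ∥ CA ∩ DA ∥ EC]
   → C = (18, -5)
3. B_x = 3  [2·signedArea(BAE) = 0 ∩ 2·signedArea(BEC) = -74]
4. B_y = -7  [2·signedArea(BAE) = 0 ∩ 2·signedArea(BEC) = -74]
   → B = (3, -7)

B = (3, -7)
C = (18, -5)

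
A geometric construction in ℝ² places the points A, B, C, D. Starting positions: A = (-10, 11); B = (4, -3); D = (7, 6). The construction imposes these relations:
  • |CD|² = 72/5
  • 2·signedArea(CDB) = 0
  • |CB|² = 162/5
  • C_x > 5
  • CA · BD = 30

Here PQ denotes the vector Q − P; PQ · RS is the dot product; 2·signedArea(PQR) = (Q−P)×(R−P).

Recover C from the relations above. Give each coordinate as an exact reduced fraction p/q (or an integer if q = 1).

C = (29/5, 12/5)

1. C_x = 29/5  [2·signedArea(CDB) = 0 ∩ CA · BD = 30]
2. C_y = 12/5  [2·signedArea(CDB) = 0 ∩ CA · BD = 30]
   → C = (29/5, 12/5)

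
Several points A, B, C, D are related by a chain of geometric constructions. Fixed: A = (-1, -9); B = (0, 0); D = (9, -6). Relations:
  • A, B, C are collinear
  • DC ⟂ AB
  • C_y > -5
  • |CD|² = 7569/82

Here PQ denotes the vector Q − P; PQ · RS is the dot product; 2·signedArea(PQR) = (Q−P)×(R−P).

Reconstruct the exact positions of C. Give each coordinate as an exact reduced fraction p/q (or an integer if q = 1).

C = (-45/82, -405/82)

1. C_x = -45/82  [A, B, C are collinear ∩ DC ⟂ AB]
2. C_y = -405/82  [A, B, C are collinear ∩ DC ⟂ AB]
   → C = (-45/82, -405/82)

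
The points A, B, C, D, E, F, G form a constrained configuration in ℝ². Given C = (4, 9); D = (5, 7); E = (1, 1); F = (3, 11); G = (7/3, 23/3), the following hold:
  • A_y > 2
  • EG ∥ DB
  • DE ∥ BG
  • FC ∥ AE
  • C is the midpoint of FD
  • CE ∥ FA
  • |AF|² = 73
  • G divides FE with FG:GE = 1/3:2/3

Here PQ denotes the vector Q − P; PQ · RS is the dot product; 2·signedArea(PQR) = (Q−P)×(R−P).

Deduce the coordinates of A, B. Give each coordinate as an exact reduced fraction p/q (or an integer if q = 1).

1. A_x = 0  [FC ∥ AE ∩ CE ∥ FA]
2. A_y = 3  [FC ∥ AE ∩ CE ∥ FA]
   → A = (0, 3)
3. B_x = 19/3  [DE ∥ BG ∩ EG ∥ DB]
4. B_y = 41/3  [DE ∥ BG ∩ EG ∥ DB]
   → B = (19/3, 41/3)

A = (0, 3)
B = (19/3, 41/3)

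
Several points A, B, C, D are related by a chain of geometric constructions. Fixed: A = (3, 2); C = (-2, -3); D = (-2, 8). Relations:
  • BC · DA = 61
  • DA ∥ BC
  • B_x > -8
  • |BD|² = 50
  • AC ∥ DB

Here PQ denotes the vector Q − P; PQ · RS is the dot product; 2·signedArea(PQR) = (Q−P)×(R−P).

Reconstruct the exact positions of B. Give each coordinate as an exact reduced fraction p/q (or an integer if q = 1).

1. B_x = -7  [DA ∥ BC ∩ AC ∥ DB]
2. B_y = 3  [DA ∥ BC ∩ AC ∥ DB]
   → B = (-7, 3)

B = (-7, 3)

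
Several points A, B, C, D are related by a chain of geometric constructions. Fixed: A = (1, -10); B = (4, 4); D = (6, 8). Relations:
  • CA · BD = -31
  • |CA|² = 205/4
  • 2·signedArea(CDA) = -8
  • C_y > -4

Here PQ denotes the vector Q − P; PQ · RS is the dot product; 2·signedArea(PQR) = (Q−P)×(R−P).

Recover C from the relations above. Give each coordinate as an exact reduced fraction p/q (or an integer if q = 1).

C = (5/2, -3)

1. C_x = 5/2  [2·signedArea(CDA) = -8 ∩ CA · BD = -31]
2. C_y = -3  [2·signedArea(CDA) = -8 ∩ CA · BD = -31]
   → C = (5/2, -3)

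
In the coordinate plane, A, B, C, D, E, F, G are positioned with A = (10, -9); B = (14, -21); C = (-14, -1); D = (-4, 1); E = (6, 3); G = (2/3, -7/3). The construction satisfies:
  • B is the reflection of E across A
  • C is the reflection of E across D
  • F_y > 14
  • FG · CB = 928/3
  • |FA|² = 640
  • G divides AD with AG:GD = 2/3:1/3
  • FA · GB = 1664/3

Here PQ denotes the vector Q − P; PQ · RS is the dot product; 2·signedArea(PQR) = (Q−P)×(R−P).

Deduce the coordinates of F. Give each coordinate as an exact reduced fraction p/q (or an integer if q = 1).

1. F_x = 2  [FG · CB = 928/3 ∩ FA · GB = 1664/3]
2. F_y = 15  [FG · CB = 928/3 ∩ FA · GB = 1664/3]
   → F = (2, 15)

F = (2, 15)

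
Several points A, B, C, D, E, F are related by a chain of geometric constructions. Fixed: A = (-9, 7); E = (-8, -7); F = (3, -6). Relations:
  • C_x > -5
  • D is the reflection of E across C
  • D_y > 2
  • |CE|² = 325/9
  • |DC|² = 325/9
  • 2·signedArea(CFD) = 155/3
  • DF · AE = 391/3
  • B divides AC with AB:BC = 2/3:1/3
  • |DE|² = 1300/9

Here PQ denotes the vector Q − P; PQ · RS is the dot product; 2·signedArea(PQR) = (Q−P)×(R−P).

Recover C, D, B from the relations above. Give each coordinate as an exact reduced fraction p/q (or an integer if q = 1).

B = (-55/9, 1)
C = (-14/3, -2)
D = (-4/3, 3)

1. D_x = -4/3  [line -1·x + 14·y + -130/3 = 0 ∩ |DE|² = 1300/9]
2. D_y = 3  [line -1·x + 14·y + -130/3 = 0 ∩ |DE|² = 1300/9]
   → D = (-4/3, 3)
3. C_x = -14/3  [2·signedArea(CFD) = 155/3 ∩ D is the reflection of E across C]
4. C_y = -2  [2·signedArea(CFD) = 155/3 ∩ D is the reflection of E across C]
   → C = (-14/3, -2)
5. B_x = -55/9  [B divides AC with AB:BC = 2/3:1/3]
6. B_y = 1  [B divides AC with AB:BC = 2/3:1/3]
   → B = (-55/9, 1)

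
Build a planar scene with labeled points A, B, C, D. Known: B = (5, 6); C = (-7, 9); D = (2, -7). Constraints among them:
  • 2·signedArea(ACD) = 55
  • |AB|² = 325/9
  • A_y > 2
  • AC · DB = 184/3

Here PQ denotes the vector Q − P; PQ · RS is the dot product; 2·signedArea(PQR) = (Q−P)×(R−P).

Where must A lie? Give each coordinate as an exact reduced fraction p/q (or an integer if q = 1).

1. A_x = 0  [AC · DB = 184/3 ∩ 2·signedArea(ACD) = 55]
2. A_y = 8/3  [AC · DB = 184/3 ∩ 2·signedArea(ACD) = 55]
   → A = (0, 8/3)

A = (0, 8/3)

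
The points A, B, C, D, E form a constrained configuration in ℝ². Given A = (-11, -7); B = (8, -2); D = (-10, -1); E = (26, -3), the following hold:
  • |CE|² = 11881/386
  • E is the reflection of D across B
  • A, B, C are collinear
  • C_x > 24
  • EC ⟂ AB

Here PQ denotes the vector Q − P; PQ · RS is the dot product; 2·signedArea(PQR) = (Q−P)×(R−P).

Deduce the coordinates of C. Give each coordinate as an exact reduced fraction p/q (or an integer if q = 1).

C = (9491/386, 913/386)

1. C_x = 9491/386  [A, B, C are collinear ∩ EC ⟂ AB]
2. C_y = 913/386  [A, B, C are collinear ∩ EC ⟂ AB]
   → C = (9491/386, 913/386)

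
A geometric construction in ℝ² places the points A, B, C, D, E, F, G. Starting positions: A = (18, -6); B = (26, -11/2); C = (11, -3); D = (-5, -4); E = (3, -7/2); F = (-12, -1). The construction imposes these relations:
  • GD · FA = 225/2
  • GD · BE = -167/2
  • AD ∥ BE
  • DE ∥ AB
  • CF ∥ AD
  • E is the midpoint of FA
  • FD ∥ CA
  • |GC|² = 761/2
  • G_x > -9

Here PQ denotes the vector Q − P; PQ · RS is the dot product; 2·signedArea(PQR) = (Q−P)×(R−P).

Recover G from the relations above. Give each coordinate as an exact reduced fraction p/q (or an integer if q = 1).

G = (-17/2, -5/2)

1. G_x = -17/2  [GD · FA = 225/2 ∩ GD · BE = -167/2]
2. G_y = -5/2  [GD · FA = 225/2 ∩ GD · BE = -167/2]
   → G = (-17/2, -5/2)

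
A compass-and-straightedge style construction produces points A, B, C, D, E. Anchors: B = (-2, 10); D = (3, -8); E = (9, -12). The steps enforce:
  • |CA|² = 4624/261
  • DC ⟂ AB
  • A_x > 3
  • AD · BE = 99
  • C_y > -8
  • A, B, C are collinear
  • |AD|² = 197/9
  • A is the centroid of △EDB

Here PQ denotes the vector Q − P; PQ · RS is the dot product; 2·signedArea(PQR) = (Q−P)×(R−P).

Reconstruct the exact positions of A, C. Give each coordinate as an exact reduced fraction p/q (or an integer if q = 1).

1. A_x = 10/3  [A is the centroid of △EDB]
2. A_y = -10/3  [A is the centroid of △EDB]
   → A = (10/3, -10/3)
3. C_x = 142/29  [A, B, C are collinear ∩ DC ⟂ AB]
4. C_y = -210/29  [A, B, C are collinear ∩ DC ⟂ AB]
   → C = (142/29, -210/29)

A = (10/3, -10/3)
C = (142/29, -210/29)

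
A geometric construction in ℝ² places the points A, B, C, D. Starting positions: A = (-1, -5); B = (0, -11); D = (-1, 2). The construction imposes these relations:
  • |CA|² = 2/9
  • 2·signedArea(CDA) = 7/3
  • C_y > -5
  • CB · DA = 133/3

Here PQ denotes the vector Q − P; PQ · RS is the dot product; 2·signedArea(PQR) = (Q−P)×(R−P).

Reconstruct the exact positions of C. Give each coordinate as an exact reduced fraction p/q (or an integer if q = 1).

1. C_x = -2/3  [2·signedArea(CDA) = 7/3 ∩ CB · DA = 133/3]
2. C_y = -14/3  [2·signedArea(CDA) = 7/3 ∩ CB · DA = 133/3]
   → C = (-2/3, -14/3)

C = (-2/3, -14/3)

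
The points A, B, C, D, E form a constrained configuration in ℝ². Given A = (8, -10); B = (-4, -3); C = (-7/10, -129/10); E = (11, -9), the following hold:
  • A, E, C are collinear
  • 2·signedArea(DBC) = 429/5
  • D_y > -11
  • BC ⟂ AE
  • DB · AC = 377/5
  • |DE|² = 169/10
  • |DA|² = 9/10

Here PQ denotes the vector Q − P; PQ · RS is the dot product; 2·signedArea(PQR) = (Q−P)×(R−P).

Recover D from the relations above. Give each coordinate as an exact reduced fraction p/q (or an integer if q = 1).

D = (71/10, -103/10)

1. D_x = 71/10  [line 87/10·x + 29/10·y + -319/10 = 0 ∩ |DE|² = 169/10]
2. D_y = -103/10  [line 87/10·x + 29/10·y + -319/10 = 0 ∩ |DE|² = 169/10]
   → D = (71/10, -103/10)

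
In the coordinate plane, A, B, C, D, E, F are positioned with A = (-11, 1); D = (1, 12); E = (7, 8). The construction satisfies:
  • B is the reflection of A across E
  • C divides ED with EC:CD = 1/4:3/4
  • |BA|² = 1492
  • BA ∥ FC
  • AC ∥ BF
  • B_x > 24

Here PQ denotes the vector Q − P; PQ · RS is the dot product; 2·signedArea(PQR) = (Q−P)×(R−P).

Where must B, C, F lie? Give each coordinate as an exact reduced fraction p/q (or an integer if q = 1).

B = (25, 15)
C = (11/2, 9)
F = (83/2, 23)

1. B_x = 25  [B is the reflection of A across E]
2. B_y = 15  [B is the reflection of A across E]
   → B = (25, 15)
3. C_x = 11/2  [C divides ED with EC:CD = 1/4:3/4]
4. C_y = 9  [C divides ED with EC:CD = 1/4:3/4]
   → C = (11/2, 9)
5. F_x = 83/2  [BA ∥ FC ∩ AC ∥ BF]
6. F_y = 23  [BA ∥ FC ∩ AC ∥ BF]
   → F = (83/2, 23)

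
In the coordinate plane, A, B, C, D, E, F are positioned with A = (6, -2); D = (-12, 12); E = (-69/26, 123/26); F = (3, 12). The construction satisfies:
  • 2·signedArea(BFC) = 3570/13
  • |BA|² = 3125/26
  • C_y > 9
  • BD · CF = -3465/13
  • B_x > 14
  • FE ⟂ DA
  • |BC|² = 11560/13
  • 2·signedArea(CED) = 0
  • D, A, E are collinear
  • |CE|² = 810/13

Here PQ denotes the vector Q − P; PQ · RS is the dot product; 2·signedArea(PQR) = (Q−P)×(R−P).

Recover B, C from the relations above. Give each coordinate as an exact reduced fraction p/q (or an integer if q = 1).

B = (381/26, -227/26)
C = (-231/26, 249/26)

1. C_x = -231/26  [line -189/26·x + -243/26·y + 324/13 = 0 ∩ |CE|² = 810/13]
2. C_y = 249/26  [line -189/26·x + -243/26·y + 324/13 = 0 ∩ |CE|² = 810/13]
   → C = (-231/26, 249/26)
3. B_x = 381/26  [2·signedArea(BFC) = 3570/13 ∩ BD · CF = -3465/13]
4. B_y = -227/26  [2·signedArea(BFC) = 3570/13 ∩ BD · CF = -3465/13]
   → B = (381/26, -227/26)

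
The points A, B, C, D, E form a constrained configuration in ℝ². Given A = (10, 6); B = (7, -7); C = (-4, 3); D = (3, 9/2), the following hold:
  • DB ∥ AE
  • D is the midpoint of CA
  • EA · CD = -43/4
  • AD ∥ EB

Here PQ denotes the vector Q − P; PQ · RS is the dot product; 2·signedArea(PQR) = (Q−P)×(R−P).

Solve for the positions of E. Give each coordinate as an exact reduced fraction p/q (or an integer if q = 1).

1. E_x = 14  [AD ∥ EB ∩ DB ∥ AE]
2. E_y = -11/2  [AD ∥ EB ∩ DB ∥ AE]
   → E = (14, -11/2)

E = (14, -11/2)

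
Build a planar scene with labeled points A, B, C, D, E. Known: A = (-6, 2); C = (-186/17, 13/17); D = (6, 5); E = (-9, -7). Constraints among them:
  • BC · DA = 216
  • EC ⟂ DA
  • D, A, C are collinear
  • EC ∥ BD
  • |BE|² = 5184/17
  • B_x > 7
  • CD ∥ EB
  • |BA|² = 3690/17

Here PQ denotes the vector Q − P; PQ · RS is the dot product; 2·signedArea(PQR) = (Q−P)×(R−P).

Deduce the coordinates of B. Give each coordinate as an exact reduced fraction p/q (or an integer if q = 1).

1. B_x = 135/17  [EC ∥ BD ∩ CD ∥ EB]
2. B_y = -47/17  [EC ∥ BD ∩ CD ∥ EB]
   → B = (135/17, -47/17)

B = (135/17, -47/17)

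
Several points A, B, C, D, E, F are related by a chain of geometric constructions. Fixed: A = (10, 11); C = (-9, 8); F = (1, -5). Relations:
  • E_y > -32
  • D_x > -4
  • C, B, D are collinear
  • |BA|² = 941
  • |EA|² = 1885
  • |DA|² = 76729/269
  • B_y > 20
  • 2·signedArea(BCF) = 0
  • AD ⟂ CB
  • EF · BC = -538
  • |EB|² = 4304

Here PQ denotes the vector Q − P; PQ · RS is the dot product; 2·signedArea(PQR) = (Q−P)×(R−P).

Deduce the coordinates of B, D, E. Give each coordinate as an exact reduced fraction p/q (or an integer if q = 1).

1. B_x = -19  [line 13·x + 10·y + 37 = 0 ∩ |BA|² = 941]
2. B_y = 21  [line 13·x + 10·y + 37 = 0 ∩ |BA|² = 941]
   → B = (-19, 21)
3. D_x = -911/269  [C, B, D are collinear ∩ AD ⟂ CB]
4. D_y = 189/269  [C, B, D are collinear ∩ AD ⟂ CB]
   → D = (-911/269, 189/269)
5. E_x = 21  [line -10·x + 13·y + 613 = 0 ∩ |EB|² = 4304]
6. E_y = -31  [line -10·x + 13·y + 613 = 0 ∩ |EB|² = 4304]
   → E = (21, -31)

B = (-19, 21)
D = (-911/269, 189/269)
E = (21, -31)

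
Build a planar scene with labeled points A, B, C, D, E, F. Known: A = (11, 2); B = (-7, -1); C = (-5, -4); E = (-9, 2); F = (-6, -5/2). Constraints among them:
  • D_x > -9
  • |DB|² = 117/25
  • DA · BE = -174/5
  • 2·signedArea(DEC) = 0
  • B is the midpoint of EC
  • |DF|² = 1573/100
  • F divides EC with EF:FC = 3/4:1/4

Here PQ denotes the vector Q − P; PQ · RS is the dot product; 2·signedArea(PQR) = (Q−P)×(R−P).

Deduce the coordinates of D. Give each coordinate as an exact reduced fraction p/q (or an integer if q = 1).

1. D_x = -41/5  [2·signedArea(DEC) = 0 ∩ DA · BE = -174/5]
2. D_y = 4/5  [2·signedArea(DEC) = 0 ∩ DA · BE = -174/5]
   → D = (-41/5, 4/5)

D = (-41/5, 4/5)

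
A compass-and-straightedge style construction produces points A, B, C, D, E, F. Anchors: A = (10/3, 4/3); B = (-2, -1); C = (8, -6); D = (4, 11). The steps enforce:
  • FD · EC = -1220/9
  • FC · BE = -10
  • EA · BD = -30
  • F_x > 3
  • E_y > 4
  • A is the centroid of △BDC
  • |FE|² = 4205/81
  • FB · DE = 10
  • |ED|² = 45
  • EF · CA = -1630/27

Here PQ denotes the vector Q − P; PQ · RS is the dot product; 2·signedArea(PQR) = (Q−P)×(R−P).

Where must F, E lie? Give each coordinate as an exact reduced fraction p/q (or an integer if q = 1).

1. E_x = 1  [line -6·x + -12·y + 66 = 0 ∩ |ED|² = 45]
2. E_y = 5  [line -6·x + -12·y + 66 = 0 ∩ |ED|² = 45]
   → E = (1, 5)
3. F_x = 28/9  [FB · DE = 10 ∩ EF · CA = -1630/27]
4. F_y = -17/9  [FB · DE = 10 ∩ EF · CA = -1630/27]
   → F = (28/9, -17/9)

E = (1, 5)
F = (28/9, -17/9)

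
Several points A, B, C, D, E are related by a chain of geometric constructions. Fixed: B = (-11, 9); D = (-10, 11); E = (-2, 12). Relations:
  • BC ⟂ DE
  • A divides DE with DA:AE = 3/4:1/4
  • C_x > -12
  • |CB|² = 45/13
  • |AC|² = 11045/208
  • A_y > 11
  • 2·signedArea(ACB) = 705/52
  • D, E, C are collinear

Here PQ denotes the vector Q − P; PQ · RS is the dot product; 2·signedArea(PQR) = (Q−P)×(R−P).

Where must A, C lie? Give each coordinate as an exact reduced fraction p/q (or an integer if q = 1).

1. A_x = -4  [A divides DE with DA:AE = 3/4:1/4]
2. A_y = 47/4  [A divides DE with DA:AE = 3/4:1/4]
   → A = (-4, 47/4)
3. C_x = -146/13  [D, E, C are collinear ∩ BC ⟂ DE]
4. C_y = 141/13  [D, E, C are collinear ∩ BC ⟂ DE]
   → C = (-146/13, 141/13)

A = (-4, 47/4)
C = (-146/13, 141/13)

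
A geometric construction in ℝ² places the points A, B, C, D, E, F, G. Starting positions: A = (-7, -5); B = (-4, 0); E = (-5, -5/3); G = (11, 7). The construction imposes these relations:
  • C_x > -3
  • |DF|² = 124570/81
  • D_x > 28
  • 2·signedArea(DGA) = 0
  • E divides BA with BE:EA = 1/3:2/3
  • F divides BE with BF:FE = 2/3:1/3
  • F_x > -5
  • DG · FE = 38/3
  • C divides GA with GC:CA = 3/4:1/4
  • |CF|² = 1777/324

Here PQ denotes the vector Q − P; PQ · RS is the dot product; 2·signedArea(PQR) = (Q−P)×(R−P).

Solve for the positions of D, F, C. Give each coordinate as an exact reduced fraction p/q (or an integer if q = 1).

1. F_x = -14/3  [F divides BE with BF:FE = 2/3:1/3]
2. F_y = -10/9  [F divides BE with BF:FE = 2/3:1/3]
   → F = (-14/3, -10/9)
3. C_x = -5/2  [C divides GA with GC:CA = 3/4:1/4]
4. C_y = -2  [C divides GA with GC:CA = 3/4:1/4]
   → C = (-5/2, -2)
5. D_x = 29  [2·signedArea(DGA) = 0 ∩ DG · FE = 38/3]
6. D_y = 19  [2·signedArea(DGA) = 0 ∩ DG · FE = 38/3]
   → D = (29, 19)

C = (-5/2, -2)
D = (29, 19)
F = (-14/3, -10/9)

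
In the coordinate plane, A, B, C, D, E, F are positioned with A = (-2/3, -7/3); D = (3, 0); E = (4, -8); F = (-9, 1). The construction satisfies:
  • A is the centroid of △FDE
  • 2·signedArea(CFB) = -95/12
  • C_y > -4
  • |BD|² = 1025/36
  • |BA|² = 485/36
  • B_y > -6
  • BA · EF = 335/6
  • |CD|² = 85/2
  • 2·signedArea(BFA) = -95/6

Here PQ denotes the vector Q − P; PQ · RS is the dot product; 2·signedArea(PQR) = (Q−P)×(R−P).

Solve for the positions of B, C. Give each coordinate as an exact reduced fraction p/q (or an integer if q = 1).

1. B_x = 5/3  [2·signedArea(BFA) = -95/6 ∩ BA · EF = 335/6]
2. B_y = -31/6  [2·signedArea(BFA) = -95/6 ∩ BA · EF = 335/6]
   → B = (5/3, -31/6)
3. C_x = -5/2  [line 37/6·x + 32/3·y + 211/4 = 0 ∩ |CD|² = 85/2]
4. C_y = -7/2  [line 37/6·x + 32/3·y + 211/4 = 0 ∩ |CD|² = 85/2]
   → C = (-5/2, -7/2)

B = (5/3, -31/6)
C = (-5/2, -7/2)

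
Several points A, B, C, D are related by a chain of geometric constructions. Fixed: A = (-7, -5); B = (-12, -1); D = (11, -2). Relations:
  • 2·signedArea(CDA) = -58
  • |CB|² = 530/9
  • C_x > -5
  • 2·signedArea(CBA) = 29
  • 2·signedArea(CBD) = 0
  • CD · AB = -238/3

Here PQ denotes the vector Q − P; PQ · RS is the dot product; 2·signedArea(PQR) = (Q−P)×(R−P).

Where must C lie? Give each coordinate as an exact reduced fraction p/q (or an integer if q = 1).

C = (-13/3, -4/3)

1. C_x = -13/3  [2·signedArea(CBD) = 0 ∩ 2·signedArea(CDA) = -58]
2. C_y = -4/3  [2·signedArea(CBD) = 0 ∩ 2·signedArea(CDA) = -58]
   → C = (-13/3, -4/3)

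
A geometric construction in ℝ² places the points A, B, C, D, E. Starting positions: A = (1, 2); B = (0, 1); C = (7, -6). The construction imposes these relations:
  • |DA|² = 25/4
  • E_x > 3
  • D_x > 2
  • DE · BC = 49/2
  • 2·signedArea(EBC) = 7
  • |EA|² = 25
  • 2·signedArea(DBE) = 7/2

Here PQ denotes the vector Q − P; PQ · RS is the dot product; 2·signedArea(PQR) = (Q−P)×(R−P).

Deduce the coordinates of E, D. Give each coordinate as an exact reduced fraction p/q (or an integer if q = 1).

D = (5/2, 0)
E = (4, -2)

1. E_x = 4  [line 7·x + 7·y + -14 = 0 ∩ |EA|² = 25]
2. E_y = -2  [line 7·x + 7·y + -14 = 0 ∩ |EA|² = 25]
   → E = (4, -2)
3. D_x = 5/2  [DE · BC = 49/2 ∩ 2·signedArea(DBE) = 7/2]
4. D_y = 0  [DE · BC = 49/2 ∩ 2·signedArea(DBE) = 7/2]
   → D = (5/2, 0)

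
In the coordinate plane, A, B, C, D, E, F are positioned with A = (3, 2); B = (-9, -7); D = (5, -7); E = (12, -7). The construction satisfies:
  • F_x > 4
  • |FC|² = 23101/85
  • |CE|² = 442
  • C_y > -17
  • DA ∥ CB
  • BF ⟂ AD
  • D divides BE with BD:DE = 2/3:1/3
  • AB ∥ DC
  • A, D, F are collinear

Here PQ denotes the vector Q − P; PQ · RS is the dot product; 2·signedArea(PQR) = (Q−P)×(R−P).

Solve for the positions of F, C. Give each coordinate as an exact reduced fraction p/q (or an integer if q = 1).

C = (-7, -16)
F = (369/85, -343/85)

1. F_x = 369/85  [A, D, F are collinear ∩ BF ⟂ AD]
2. F_y = -343/85  [A, D, F are collinear ∩ BF ⟂ AD]
   → F = (369/85, -343/85)
3. C_x = -7  [DA ∥ CB ∩ AB ∥ DC]
4. C_y = -16  [DA ∥ CB ∩ AB ∥ DC]
   → C = (-7, -16)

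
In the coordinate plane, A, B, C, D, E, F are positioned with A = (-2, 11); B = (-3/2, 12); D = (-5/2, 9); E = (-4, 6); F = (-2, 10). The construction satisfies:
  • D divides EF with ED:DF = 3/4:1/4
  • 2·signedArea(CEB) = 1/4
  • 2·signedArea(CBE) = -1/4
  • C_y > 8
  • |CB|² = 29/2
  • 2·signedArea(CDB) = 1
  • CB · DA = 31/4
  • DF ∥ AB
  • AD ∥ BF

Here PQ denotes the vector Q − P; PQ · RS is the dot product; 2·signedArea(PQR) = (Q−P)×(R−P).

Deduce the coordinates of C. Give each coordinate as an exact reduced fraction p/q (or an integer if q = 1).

1. C_x = -3  [2·signedArea(CDB) = 1 ∩ CB · DA = 31/4]
2. C_y = 17/2  [2·signedArea(CDB) = 1 ∩ CB · DA = 31/4]
   → C = (-3, 17/2)

C = (-3, 17/2)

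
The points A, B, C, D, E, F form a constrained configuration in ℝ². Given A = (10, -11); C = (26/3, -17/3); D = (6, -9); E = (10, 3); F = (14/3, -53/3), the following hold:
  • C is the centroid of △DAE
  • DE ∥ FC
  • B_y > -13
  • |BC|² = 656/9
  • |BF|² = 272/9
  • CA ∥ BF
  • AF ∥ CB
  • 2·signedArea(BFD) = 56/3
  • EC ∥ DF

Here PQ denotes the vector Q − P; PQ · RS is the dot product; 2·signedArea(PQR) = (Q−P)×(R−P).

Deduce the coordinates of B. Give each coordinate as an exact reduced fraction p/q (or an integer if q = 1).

1. B_x = 10/3  [CA ∥ BF ∩ AF ∥ CB]
2. B_y = -37/3  [CA ∥ BF ∩ AF ∥ CB]
   → B = (10/3, -37/3)

B = (10/3, -37/3)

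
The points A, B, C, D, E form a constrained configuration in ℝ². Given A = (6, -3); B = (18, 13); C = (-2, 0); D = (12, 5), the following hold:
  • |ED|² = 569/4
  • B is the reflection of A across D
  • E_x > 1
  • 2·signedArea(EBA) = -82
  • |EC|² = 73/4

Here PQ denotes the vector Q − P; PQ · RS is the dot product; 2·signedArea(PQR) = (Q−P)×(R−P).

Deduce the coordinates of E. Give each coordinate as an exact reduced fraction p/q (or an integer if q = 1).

1. E_x = 2  [line 16·x + -12·y + -50 = 0 ∩ |EC|² = 73/4]
2. E_y = -3/2  [line 16·x + -12·y + -50 = 0 ∩ |EC|² = 73/4]
   → E = (2, -3/2)

E = (2, -3/2)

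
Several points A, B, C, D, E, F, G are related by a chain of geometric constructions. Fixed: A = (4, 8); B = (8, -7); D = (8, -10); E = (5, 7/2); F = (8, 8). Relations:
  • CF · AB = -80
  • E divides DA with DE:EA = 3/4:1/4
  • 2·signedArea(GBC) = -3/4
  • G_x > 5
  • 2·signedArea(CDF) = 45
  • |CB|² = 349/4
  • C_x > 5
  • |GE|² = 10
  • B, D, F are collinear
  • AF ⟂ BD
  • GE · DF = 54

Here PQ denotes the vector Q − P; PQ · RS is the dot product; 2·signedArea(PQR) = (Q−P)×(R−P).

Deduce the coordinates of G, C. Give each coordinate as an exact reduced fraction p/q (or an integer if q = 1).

1. G_y = 1/2  [GE · DF = 54]
2. G_x = 6  [|GE|² = 10]
   → G = (6, 1/2)
3. C_x = 11/2  [2·signedArea(GBC) = -3/4 ∩ 2·signedArea(CDF) = 45]
4. C_y = 2  [2·signedArea(GBC) = -3/4 ∩ 2·signedArea(CDF) = 45]
   → C = (11/2, 2)

C = (11/2, 2)
G = (6, 1/2)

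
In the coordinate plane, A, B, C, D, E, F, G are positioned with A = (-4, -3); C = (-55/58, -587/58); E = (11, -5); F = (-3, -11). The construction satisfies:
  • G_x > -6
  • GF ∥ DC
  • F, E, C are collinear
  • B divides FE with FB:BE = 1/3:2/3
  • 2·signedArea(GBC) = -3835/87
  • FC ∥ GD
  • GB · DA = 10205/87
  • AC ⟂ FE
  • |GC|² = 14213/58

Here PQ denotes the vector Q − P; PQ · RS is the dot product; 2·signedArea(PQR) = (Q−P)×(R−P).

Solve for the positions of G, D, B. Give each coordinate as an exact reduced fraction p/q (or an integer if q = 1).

1. B_x = 5/3  [B divides FE with FB:BE = 1/3:2/3]
2. B_y = -9  [B divides FE with FB:BE = 1/3:2/3]
   → B = (5/3, -9)
3. G_x = -5  [line 65/58·x + -455/174·y + 1625/87 = 0 ∩ |GC|² = 14213/58]
4. G_y = 5  [line 65/58·x + -455/174·y + 1625/87 = 0 ∩ |GC|² = 14213/58]
   → G = (-5, 5)
5. D_x = -171/58  [GB · DA = 10205/87 ∩ GF ∥ DC]
6. D_y = 341/58  [GB · DA = 10205/87 ∩ GF ∥ DC]
   → D = (-171/58, 341/58)

B = (5/3, -9)
D = (-171/58, 341/58)
G = (-5, 5)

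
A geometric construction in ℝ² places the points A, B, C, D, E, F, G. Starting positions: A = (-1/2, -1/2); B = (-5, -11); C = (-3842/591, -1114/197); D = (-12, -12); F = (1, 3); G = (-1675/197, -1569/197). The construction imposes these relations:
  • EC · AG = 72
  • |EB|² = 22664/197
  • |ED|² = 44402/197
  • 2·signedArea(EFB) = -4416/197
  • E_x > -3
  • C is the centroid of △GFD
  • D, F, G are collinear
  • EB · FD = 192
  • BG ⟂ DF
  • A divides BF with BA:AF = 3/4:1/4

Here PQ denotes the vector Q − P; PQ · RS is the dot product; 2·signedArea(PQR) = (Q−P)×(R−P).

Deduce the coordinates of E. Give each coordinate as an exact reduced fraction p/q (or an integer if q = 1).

1. E_x = -427/197  [EC · AG = 72 ∩ EB · FD = 192]
2. E_y = -129/197  [EC · AG = 72 ∩ EB · FD = 192]
   → E = (-427/197, -129/197)

E = (-427/197, -129/197)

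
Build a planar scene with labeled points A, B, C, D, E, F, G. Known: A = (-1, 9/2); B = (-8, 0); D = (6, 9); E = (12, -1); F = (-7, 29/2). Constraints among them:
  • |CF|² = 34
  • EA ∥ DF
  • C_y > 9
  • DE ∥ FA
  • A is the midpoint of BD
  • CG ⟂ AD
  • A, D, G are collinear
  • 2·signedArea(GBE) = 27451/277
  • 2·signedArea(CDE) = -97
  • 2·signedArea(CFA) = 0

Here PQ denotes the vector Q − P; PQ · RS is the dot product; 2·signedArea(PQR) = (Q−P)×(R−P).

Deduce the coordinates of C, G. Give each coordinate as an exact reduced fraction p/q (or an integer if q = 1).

C = (-4, 19/2)
G = (-235/277, 2547/554)

1. G_x = -235/277  [A, D, G are collinear ∩ 2·signedArea(GBE) = 27451/277]
2. G_y = 2547/554  [A, D, G are collinear ∩ 2·signedArea(GBE) = 27451/277]
   → G = (-235/277, 2547/554)
3. C_x = -4  [2·signedArea(CFA) = 0 ∩ CG ⟂ AD]
4. C_y = 19/2  [2·signedArea(CFA) = 0 ∩ CG ⟂ AD]
   → C = (-4, 19/2)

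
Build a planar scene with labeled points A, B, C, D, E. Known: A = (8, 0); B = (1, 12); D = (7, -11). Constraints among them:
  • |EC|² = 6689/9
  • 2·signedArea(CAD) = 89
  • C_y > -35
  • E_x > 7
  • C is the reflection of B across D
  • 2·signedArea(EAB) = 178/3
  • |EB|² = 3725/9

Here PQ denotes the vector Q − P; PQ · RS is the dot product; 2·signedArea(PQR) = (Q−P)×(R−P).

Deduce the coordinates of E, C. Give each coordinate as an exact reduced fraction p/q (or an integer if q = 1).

1. E_x = 22/3  [line -12·x + -7·y + 110/3 = 0 ∩ |EB|² = 3725/9]
2. E_y = -22/3  [line -12·x + -7·y + 110/3 = 0 ∩ |EB|² = 3725/9]
   → E = (22/3, -22/3)
3. C_x = 13  [C is the reflection of B across D]
4. C_y = -34  [C is the reflection of B across D]
   → C = (13, -34)

C = (13, -34)
E = (22/3, -22/3)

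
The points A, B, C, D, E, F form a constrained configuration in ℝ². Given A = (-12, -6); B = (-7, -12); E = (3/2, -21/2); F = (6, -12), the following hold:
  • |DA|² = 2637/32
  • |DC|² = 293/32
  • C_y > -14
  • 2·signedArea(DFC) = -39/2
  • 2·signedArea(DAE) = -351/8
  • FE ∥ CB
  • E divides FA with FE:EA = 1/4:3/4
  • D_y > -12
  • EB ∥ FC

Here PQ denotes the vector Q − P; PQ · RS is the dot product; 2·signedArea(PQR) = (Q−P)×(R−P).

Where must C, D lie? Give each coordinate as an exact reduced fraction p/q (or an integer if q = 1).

1. C_x = -5/2  [FE ∥ CB ∩ EB ∥ FC]
2. C_y = -27/2  [FE ∥ CB ∩ EB ∥ FC]
   → C = (-5/2, -27/2)
3. D_x = -39/8  [2·signedArea(DFC) = -39/2 ∩ 2·signedArea(DAE) = -351/8]
4. D_y = -93/8  [2·signedArea(DFC) = -39/2 ∩ 2·signedArea(DAE) = -351/8]
   → D = (-39/8, -93/8)

C = (-5/2, -27/2)
D = (-39/8, -93/8)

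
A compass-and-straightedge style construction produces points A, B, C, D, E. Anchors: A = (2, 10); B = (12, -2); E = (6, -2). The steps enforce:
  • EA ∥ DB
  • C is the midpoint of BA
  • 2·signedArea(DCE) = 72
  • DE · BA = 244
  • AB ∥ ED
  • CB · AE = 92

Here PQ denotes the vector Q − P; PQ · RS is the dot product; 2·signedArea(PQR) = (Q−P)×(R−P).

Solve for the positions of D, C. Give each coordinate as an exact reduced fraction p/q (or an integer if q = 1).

1. D_x = 16  [EA ∥ DB ∩ AB ∥ ED]
2. D_y = -14  [EA ∥ DB ∩ AB ∥ ED]
   → D = (16, -14)
3. C_x = 7  [C is the midpoint of BA]
4. C_y = 4  [C is the midpoint of BA]
   → C = (7, 4)

C = (7, 4)
D = (16, -14)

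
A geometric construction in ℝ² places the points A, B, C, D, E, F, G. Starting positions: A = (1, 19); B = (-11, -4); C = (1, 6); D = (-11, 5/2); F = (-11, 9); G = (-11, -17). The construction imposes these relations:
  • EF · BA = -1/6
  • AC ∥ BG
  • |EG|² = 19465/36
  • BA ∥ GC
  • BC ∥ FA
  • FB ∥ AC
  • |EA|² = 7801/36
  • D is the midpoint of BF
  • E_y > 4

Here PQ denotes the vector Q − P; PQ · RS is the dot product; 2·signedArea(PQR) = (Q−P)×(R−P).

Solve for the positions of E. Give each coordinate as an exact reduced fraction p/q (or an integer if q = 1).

E = (-3, 29/6)

1. E_x = -3  [line -12·x + -23·y + 451/6 = 0 ∩ |EG|² = 19465/36]
2. E_y = 29/6  [line -12·x + -23·y + 451/6 = 0 ∩ |EG|² = 19465/36]
   → E = (-3, 29/6)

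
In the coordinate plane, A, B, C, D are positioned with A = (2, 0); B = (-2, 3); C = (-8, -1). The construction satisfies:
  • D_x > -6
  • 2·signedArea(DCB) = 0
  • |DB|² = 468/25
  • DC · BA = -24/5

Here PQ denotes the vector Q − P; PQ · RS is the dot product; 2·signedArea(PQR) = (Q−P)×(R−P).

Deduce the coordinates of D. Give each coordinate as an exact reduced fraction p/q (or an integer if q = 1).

D = (-28/5, 3/5)

1. D_x = -28/5  [2·signedArea(DCB) = 0 ∩ DC · BA = -24/5]
2. D_y = 3/5  [2·signedArea(DCB) = 0 ∩ DC · BA = -24/5]
   → D = (-28/5, 3/5)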